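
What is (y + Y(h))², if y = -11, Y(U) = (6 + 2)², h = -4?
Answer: 2809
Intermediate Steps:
Y(U) = 64 (Y(U) = 8² = 64)
(y + Y(h))² = (-11 + 64)² = 53² = 2809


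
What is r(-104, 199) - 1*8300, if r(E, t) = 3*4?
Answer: -8288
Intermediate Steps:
r(E, t) = 12
r(-104, 199) - 1*8300 = 12 - 1*8300 = 12 - 8300 = -8288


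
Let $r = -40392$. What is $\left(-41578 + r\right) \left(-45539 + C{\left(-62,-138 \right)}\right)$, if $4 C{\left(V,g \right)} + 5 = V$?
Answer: $\frac{7468409655}{2} \approx 3.7342 \cdot 10^{9}$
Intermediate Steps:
$C{\left(V,g \right)} = - \frac{5}{4} + \frac{V}{4}$
$\left(-41578 + r\right) \left(-45539 + C{\left(-62,-138 \right)}\right) = \left(-41578 - 40392\right) \left(-45539 + \left(- \frac{5}{4} + \frac{1}{4} \left(-62\right)\right)\right) = - 81970 \left(-45539 - \frac{67}{4}\right) = \left(-81970\right) \left(- \frac{182223}{4}\right) = \frac{7468409655}{2}$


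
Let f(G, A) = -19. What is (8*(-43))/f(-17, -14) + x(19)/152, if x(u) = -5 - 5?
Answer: 1371/76 ≈ 18.039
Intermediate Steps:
x(u) = -10
(8*(-43))/f(-17, -14) + x(19)/152 = (8*(-43))/(-19) - 10/152 = -344*(-1/19) - 10*1/152 = 344/19 - 5/76 = 1371/76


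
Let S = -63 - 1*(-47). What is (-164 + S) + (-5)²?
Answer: -155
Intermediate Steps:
S = -16 (S = -63 + 47 = -16)
(-164 + S) + (-5)² = (-164 - 16) + (-5)² = -180 + 25 = -155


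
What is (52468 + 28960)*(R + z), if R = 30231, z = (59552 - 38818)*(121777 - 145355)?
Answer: -39804939517988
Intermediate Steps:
z = -488866252 (z = 20734*(-23578) = -488866252)
(52468 + 28960)*(R + z) = (52468 + 28960)*(30231 - 488866252) = 81428*(-488836021) = -39804939517988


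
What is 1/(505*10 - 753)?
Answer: 1/4297 ≈ 0.00023272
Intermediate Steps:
1/(505*10 - 753) = 1/(5050 - 753) = 1/4297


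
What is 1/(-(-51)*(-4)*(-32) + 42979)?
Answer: 1/49507 ≈ 2.0199e-5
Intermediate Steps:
1/(-(-51)*(-4)*(-32) + 42979) = 1/(-17*12*(-32) + 42979) = 1/(-204*(-32) + 42979) = 1/(6528 + 42979) = 1/49507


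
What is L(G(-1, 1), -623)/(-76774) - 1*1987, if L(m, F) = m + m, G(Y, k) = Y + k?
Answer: -1987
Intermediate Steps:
L(m, F) = 2*m
L(G(-1, 1), -623)/(-76774) - 1*1987 = (2*(-1 + 1))/(-76774) - 1*1987 = (2*0)*(-1/76774) - 1987 = 0*(-1/76774) - 1987 = 0 - 1987 = -1987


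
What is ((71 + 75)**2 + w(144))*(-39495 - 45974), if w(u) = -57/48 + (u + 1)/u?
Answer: -131172607591/72 ≈ -1.8218e+9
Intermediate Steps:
w(u) = -19/16 + (1 + u)/u (w(u) = -57*1/48 + (1 + u)/u = -19/16 + (1 + u)/u)
((71 + 75)**2 + w(144))*(-39495 - 45974) = ((71 + 75)**2 + (-3/16 + 1/144))*(-39495 - 45974) = (146**2 + (-3/16 + 1/144))*(-85469) = (21316 - 13/72)*(-85469) = (1534739/72)*(-85469) = -131172607591/72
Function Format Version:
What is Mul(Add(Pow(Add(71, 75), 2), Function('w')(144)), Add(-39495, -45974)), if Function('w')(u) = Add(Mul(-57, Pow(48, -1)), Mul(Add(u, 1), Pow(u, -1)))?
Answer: Rational(-131172607591, 72) ≈ -1.8218e+9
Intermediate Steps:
Function('w')(u) = Add(Rational(-19, 16), Mul(Pow(u, -1), Add(1, u))) (Function('w')(u) = Add(Mul(-57, Rational(1, 48)), Mul(Add(1, u), Pow(u, -1))) = Add(Rational(-19, 16), Mul(Pow(u, -1), Add(1, u))))
Mul(Add(Pow(Add(71, 75), 2), Function('w')(144)), Add(-39495, -45974)) = Mul(Add(Pow(Add(71, 75), 2), Add(Rational(-3, 16), Pow(144, -1))), Add(-39495, -45974)) = Mul(Add(Pow(146, 2), Add(Rational(-3, 16), Rational(1, 144))), -85469) = Mul(Add(21316, Rational(-13, 72)), -85469) = Mul(Rational(1534739, 72), -85469) = Rational(-131172607591, 72)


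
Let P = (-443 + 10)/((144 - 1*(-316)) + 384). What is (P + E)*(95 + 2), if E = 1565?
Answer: 128081419/844 ≈ 1.5176e+5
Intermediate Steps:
P = -433/844 (P = -433/((144 + 316) + 384) = -433/(460 + 384) = -433/844 ≈ -0.51303)
(P + E)*(95 + 2) = (-433/844 + 1565)*(95 + 2) = (1320427/844)*97 = 128081419/844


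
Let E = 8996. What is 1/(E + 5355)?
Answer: 1/14351 ≈ 6.9682e-5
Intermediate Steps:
1/(E + 5355) = 1/(8996 + 5355) = 1/14351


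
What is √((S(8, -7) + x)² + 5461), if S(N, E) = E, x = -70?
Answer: √11390 ≈ 106.72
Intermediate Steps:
√((S(8, -7) + x)² + 5461) = √((-7 - 70)² + 5461) = √((-77)² + 5461) = √(5929 + 5461) = √11390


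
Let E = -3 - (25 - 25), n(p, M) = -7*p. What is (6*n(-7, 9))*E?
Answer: -882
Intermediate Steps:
E = -3 (E = -3 - 1*0 = -3 + 0 = -3)
(6*n(-7, 9))*E = (6*(-7*(-7)))*(-3) = (6*49)*(-3) = 294*(-3) = -882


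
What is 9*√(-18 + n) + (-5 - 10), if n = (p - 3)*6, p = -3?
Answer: -15 + 27*I*√6 ≈ -15.0 + 66.136*I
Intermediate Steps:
n = -36 (n = (-3 - 3)*6 = -6*6 = -36)
9*√(-18 + n) + (-5 - 10) = 9*√(-18 - 36) + (-5 - 10) = 9*√(-54) - 15 = 9*(3*I*√6) - 15 = 27*I*√6 - 15 = -15 + 27*I*√6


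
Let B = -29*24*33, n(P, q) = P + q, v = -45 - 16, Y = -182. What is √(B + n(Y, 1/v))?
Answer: I*√86141211/61 ≈ 152.15*I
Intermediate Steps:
v = -61
B = -22968 (B = -696*33 = -22968)
√(B + n(Y, 1/v)) = √(-22968 + (-182 + 1/(-61))) = √(-22968 + (-182 - 1/61)) = √(-22968 - 11103/61) = √(-1412151/61) = I*√86141211/61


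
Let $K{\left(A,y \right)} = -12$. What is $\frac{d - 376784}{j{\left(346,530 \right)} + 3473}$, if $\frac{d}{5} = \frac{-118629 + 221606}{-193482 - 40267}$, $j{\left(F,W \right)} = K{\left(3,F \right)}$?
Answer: $- \frac{88073398101}{809005289} \approx -108.87$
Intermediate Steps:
$j{\left(F,W \right)} = -12$
$d = - \frac{514885}{233749}$ ($d = 5 \frac{-118629 + 221606}{-193482 - 40267} = 5 \frac{102977}{-233749} = 5 \cdot 102977 \left(- \frac{1}{233749}\right) = 5 \left(- \frac{102977}{233749}\right) = - \frac{514885}{233749} \approx -2.2027$)
$\frac{d - 376784}{j{\left(346,530 \right)} + 3473} = \frac{- \frac{514885}{233749} - 376784}{-12 + 3473} = - \frac{88073398101}{233749 \cdot 3461} = \left(- \frac{88073398101}{233749}\right) \frac{1}{3461} = - \frac{88073398101}{809005289}$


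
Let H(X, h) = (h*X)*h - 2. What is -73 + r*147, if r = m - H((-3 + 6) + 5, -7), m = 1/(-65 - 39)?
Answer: -5970059/104 ≈ -57404.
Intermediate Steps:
H(X, h) = -2 + X*h² (H(X, h) = (X*h)*h - 2 = X*h² - 2 = -2 + X*h²)
m = -1/104 (m = 1/(-104) = -1/104 ≈ -0.0096154)
r = -40561/104 (r = -1/104 - (-2 + ((-3 + 6) + 5)*(-7)²) = -1/104 - (-2 + (3 + 5)*49) = -1/104 - (-2 + 8*49) = -1/104 - (-2 + 392) = -1/104 - 1*390 = -1/104 - 390 = -40561/104 ≈ -390.01)
-73 + r*147 = -73 - 40561/104*147 = -73 - 5962467/104 = -5970059/104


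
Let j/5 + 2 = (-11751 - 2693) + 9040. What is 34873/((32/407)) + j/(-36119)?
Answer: 512649064969/1155808 ≈ 4.4354e+5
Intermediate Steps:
j = -27030 (j = -10 + 5*((-11751 - 2693) + 9040) = -10 + 5*(-14444 + 9040) = -10 + 5*(-5404) = -10 - 27020 = -27030)
34873/((32/407)) + j/(-36119) = 34873/((32/407)) - 27030/(-36119) = 34873/((32*(1/407))) - 27030*(-1/36119) = 34873/(32/407) + 27030/36119 = 34873*(407/32) + 27030/36119 = 14193311/32 + 27030/36119 = 512649064969/1155808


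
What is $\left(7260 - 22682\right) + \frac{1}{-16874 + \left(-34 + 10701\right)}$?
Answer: $- \frac{95724355}{6207} \approx -15422.0$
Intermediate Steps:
$\left(7260 - 22682\right) + \frac{1}{-16874 + \left(-34 + 10701\right)} = -15422 + \frac{1}{-16874 + 10667} = -15422 + \frac{1}{-6207} = -15422 - \frac{1}{6207} = - \frac{95724355}{6207}$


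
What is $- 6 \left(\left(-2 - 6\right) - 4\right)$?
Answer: $72$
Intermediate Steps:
$- 6 \left(\left(-2 - 6\right) - 4\right) = - 6 \left(-8 - 4\right) = \left(-6\right) \left(-12\right) = 72$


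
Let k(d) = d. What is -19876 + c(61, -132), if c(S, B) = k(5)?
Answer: -19871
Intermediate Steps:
c(S, B) = 5
-19876 + c(61, -132) = -19876 + 5 = -19871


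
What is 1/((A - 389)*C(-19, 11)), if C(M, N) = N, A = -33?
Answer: -1/4642 ≈ -0.00021542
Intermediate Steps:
1/((A - 389)*C(-19, 11)) = 1/((-33 - 389)*11) = 1/(-422*11) = 1/(-4642) = -1/4642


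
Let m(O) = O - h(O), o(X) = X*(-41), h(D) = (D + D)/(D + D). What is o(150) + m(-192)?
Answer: -6343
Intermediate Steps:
h(D) = 1 (h(D) = (2*D)/((2*D)) = (2*D)*(1/(2*D)) = 1)
o(X) = -41*X
m(O) = -1 + O (m(O) = O - 1*1 = O - 1 = -1 + O)
o(150) + m(-192) = -41*150 + (-1 - 192) = -6150 - 193 = -6343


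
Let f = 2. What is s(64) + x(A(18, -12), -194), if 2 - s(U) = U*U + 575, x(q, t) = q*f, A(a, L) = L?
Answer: -4693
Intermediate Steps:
x(q, t) = 2*q (x(q, t) = q*2 = 2*q)
s(U) = -573 - U² (s(U) = 2 - (U*U + 575) = 2 - (U² + 575) = 2 - (575 + U²) = 2 + (-575 - U²) = -573 - U²)
s(64) + x(A(18, -12), -194) = (-573 - 1*64²) + 2*(-12) = (-573 - 1*4096) - 24 = (-573 - 4096) - 24 = -4669 - 24 = -4693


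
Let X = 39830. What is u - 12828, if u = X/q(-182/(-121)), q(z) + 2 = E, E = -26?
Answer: -28501/2 ≈ -14251.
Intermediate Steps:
q(z) = -28 (q(z) = -2 - 26 = -28)
u = -2845/2 (u = 39830/(-28) = 39830*(-1/28) = -2845/2 ≈ -1422.5)
u - 12828 = -2845/2 - 12828 = -28501/2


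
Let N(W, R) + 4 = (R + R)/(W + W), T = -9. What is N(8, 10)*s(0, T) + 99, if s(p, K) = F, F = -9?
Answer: 495/4 ≈ 123.75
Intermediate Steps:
s(p, K) = -9
N(W, R) = -4 + R/W (N(W, R) = -4 + (R + R)/(W + W) = -4 + (2*R)/((2*W)) = -4 + (2*R)*(1/(2*W)) = -4 + R/W)
N(8, 10)*s(0, T) + 99 = (-4 + 10/8)*(-9) + 99 = (-4 + 10*(1/8))*(-9) + 99 = (-4 + 5/4)*(-9) + 99 = -11/4*(-9) + 99 = 99/4 + 99 = 495/4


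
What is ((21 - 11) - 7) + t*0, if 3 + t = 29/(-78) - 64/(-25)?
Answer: 3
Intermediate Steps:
t = -1583/1950 (t = -3 + (29/(-78) - 64/(-25)) = -3 + (29*(-1/78) - 64*(-1/25)) = -3 + (-29/78 + 64/25) = -3 + 4267/1950 = -1583/1950 ≈ -0.81180)
((21 - 11) - 7) + t*0 = ((21 - 11) - 7) - 1583/1950*0 = (10 - 7) + 0 = 3 + 0 = 3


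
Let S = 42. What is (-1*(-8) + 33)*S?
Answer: 1722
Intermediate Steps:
(-1*(-8) + 33)*S = (-1*(-8) + 33)*42 = (8 + 33)*42 = 41*42 = 1722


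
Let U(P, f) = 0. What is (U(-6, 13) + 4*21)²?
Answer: 7056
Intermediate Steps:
(U(-6, 13) + 4*21)² = (0 + 4*21)² = (0 + 84)² = 84² = 7056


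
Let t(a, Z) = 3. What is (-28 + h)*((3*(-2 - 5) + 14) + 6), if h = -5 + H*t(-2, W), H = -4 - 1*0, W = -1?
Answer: 45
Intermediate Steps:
H = -4 (H = -4 + 0 = -4)
h = -17 (h = -5 - 4*3 = -5 - 12 = -17)
(-28 + h)*((3*(-2 - 5) + 14) + 6) = (-28 - 17)*((3*(-2 - 5) + 14) + 6) = -45*((3*(-7) + 14) + 6) = -45*((-21 + 14) + 6) = -45*(-7 + 6) = -45*(-1) = 45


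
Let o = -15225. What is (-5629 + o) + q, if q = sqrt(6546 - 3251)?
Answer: -20854 + sqrt(3295) ≈ -20797.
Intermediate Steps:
q = sqrt(3295) ≈ 57.402
(-5629 + o) + q = (-5629 - 15225) + sqrt(3295) = -20854 + sqrt(3295)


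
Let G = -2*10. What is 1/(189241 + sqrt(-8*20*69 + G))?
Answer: 189241/35812167141 - 2*I*sqrt(2765)/35812167141 ≈ 5.2843e-6 - 2.9366e-9*I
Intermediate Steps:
G = -20
1/(189241 + sqrt(-8*20*69 + G)) = 1/(189241 + sqrt(-8*20*69 - 20)) = 1/(189241 + sqrt(-160*69 - 20)) = 1/(189241 + sqrt(-11040 - 20)) = 1/(189241 + sqrt(-11060)) = 1/(189241 + 2*I*sqrt(2765))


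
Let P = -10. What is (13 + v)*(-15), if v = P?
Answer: -45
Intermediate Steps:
v = -10
(13 + v)*(-15) = (13 - 10)*(-15) = 3*(-15) = -45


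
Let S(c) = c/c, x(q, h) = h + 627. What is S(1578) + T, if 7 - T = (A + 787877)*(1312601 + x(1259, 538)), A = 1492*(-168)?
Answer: -705782684278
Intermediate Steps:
x(q, h) = 627 + h
A = -250656
S(c) = 1
T = -705782684279 (T = 7 - (-250656 + 787877)*(1312601 + (627 + 538)) = 7 - 537221*(1312601 + 1165) = 7 - 537221*1313766 = 7 - 1*705782684286 = 7 - 705782684286 = -705782684279)
S(1578) + T = 1 - 705782684279 = -705782684278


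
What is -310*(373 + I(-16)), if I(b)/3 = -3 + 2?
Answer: -114700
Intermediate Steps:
I(b) = -3 (I(b) = 3*(-3 + 2) = 3*(-1) = -3)
-310*(373 + I(-16)) = -310*(373 - 3) = -310*370 = -114700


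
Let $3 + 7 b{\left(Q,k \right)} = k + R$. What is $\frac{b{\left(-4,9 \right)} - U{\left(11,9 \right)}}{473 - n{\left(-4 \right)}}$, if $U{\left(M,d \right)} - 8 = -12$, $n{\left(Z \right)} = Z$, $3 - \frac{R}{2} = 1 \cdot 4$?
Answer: $\frac{32}{3339} \approx 0.0095837$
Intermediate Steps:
$R = -2$ ($R = 6 - 2 \cdot 1 \cdot 4 = 6 - 8 = -2$)
$U{\left(M,d \right)} = -4$ ($U{\left(M,d \right)} = 8 - 12 = -4$)
$b{\left(Q,k \right)} = - \frac{5}{7} + \frac{k}{7}$ ($b{\left(Q,k \right)} = - \frac{3}{7} + \frac{k - 2}{7} = - \frac{3}{7} + \frac{-2 + k}{7} = - \frac{3}{7} + \left(- \frac{2}{7} + \frac{k}{7}\right) = - \frac{5}{7} + \frac{k}{7}$)
$\frac{b{\left(-4,9 \right)} - U{\left(11,9 \right)}}{473 - n{\left(-4 \right)}} = \frac{\left(- \frac{5}{7} + \frac{1}{7} \cdot 9\right) - -4}{473 - -4} = \frac{\left(- \frac{5}{7} + \frac{9}{7}\right) + 4}{473 + 4} = \frac{\frac{4}{7} + 4}{477} = \frac{32}{7} \cdot \frac{1}{477} = \frac{32}{3339}$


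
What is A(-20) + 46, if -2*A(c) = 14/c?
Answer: 927/20 ≈ 46.350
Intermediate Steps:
A(c) = -7/c
A(-20) + 46 = -7/(-20) + 46 = -7*(-1/20) + 46 = 7/20 + 46 = 927/20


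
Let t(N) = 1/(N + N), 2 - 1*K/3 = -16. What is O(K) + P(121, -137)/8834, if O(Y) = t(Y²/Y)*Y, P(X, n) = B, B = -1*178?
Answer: 4239/8834 ≈ 0.47985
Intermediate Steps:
K = 54 (K = 6 - 3*(-16) = 6 + 48 = 54)
B = -178
P(X, n) = -178
t(N) = 1/(2*N)
O(Y) = ½ (O(Y) = (1/(2*((Y²/Y))))*Y = (1/(2*Y))*Y = ½)
O(K) + P(121, -137)/8834 = ½ - 178/8834 = ½ - 178*1/8834 = ½ - 89/4417 = 4239/8834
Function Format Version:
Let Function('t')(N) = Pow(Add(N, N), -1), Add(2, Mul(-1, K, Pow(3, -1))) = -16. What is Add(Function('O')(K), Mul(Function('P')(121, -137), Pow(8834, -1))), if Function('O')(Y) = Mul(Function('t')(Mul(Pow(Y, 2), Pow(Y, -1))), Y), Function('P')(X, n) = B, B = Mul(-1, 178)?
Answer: Rational(4239, 8834) ≈ 0.47985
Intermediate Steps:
K = 54 (K = Add(6, Mul(-3, -16)) = Add(6, 48) = 54)
B = -178
Function('P')(X, n) = -178
Function('t')(N) = Mul(Rational(1, 2), Pow(N, -1)) (Function('t')(N) = Pow(Mul(2, N), -1) = Mul(Rational(1, 2), Pow(N, -1)))
Function('O')(Y) = Rational(1, 2) (Function('O')(Y) = Mul(Mul(Rational(1, 2), Pow(Mul(Pow(Y, 2), Pow(Y, -1)), -1)), Y) = Mul(Mul(Rational(1, 2), Pow(Y, -1)), Y) = Rational(1, 2))
Add(Function('O')(K), Mul(Function('P')(121, -137), Pow(8834, -1))) = Add(Rational(1, 2), Mul(-178, Pow(8834, -1))) = Add(Rational(1, 2), Mul(-178, Rational(1, 8834))) = Add(Rational(1, 2), Rational(-89, 4417)) = Rational(4239, 8834)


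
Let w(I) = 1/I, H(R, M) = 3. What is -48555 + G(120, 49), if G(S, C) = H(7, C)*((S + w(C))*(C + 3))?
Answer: -1461759/49 ≈ -29832.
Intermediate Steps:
G(S, C) = 3*(3 + C)*(S + 1/C) (G(S, C) = 3*((S + 1/C)*(C + 3)) = 3*((S + 1/C)*(3 + C)) = 3*((3 + C)*(S + 1/C)) = 3*(3 + C)*(S + 1/C))
-48555 + G(120, 49) = -48555 + (3 + 9*120 + 9/49 + 3*49*120) = -48555 + (3 + 1080 + 9*(1/49) + 17640) = -48555 + (3 + 1080 + 9/49 + 17640) = -48555 + 917436/49 = -1461759/49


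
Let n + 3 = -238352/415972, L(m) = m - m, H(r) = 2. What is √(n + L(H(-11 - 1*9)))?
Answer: 7*I*√788578919/103993 ≈ 1.8902*I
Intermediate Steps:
L(m) = 0
n = -371567/103993 (n = -3 - 238352/415972 = -3 - 238352*1/415972 = -3 - 59588/103993 = -371567/103993 ≈ -3.5730)
√(n + L(H(-11 - 1*9))) = √(-371567/103993 + 0) = √(-371567/103993) = 7*I*√788578919/103993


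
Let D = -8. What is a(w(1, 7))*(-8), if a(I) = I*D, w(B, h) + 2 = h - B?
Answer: 256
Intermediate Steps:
w(B, h) = -2 + h - B (w(B, h) = -2 + (h - B) = -2 + h - B)
a(I) = -8*I (a(I) = I*(-8) = -8*I)
a(w(1, 7))*(-8) = -8*(-2 + 7 - 1*1)*(-8) = -8*(-2 + 7 - 1)*(-8) = -8*4*(-8) = -32*(-8) = 256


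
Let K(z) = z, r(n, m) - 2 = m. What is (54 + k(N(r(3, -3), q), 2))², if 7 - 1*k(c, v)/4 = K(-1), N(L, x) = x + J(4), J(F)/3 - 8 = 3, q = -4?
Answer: 7396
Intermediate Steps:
J(F) = 33 (J(F) = 24 + 3*3 = 24 + 9 = 33)
r(n, m) = 2 + m
N(L, x) = 33 + x (N(L, x) = x + 33 = 33 + x)
k(c, v) = 32 (k(c, v) = 28 - 4*(-1) = 28 + 4 = 32)
(54 + k(N(r(3, -3), q), 2))² = (54 + 32)² = 86² = 7396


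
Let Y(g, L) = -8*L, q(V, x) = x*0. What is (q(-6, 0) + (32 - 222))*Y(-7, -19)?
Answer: -28880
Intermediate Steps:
q(V, x) = 0
(q(-6, 0) + (32 - 222))*Y(-7, -19) = (0 + (32 - 222))*(-8*(-19)) = (0 - 190)*152 = -190*152 = -28880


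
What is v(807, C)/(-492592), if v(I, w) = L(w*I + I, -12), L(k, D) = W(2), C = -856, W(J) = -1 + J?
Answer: -1/492592 ≈ -2.0301e-6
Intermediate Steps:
L(k, D) = 1 (L(k, D) = -1 + 2 = 1)
v(I, w) = 1
v(807, C)/(-492592) = 1/(-492592) = 1*(-1/492592) = -1/492592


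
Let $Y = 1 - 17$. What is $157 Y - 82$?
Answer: $-2594$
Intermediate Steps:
$Y = -16$ ($Y = 1 - 17 = -16$)
$157 Y - 82 = 157 \left(-16\right) - 82 = -2512 - 82 = -2594$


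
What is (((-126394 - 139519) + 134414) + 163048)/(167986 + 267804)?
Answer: 31549/435790 ≈ 0.072395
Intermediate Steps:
(((-126394 - 139519) + 134414) + 163048)/(167986 + 267804) = ((-265913 + 134414) + 163048)/435790 = (-131499 + 163048)*(1/435790) = 31549*(1/435790) = 31549/435790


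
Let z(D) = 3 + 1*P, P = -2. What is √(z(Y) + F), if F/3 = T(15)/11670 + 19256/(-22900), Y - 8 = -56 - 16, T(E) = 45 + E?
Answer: I*√299005988603/445405 ≈ 1.2277*I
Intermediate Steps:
Y = -64 (Y = 8 + (-56 - 16) = 8 - 72 = -64)
F = -5583588/2227025 (F = 3*((45 + 15)/11670 + 19256/(-22900)) = 3*(60*(1/11670) + 19256*(-1/22900)) = 3*(2/389 - 4814/5725) = 3*(-1861196/2227025) = -5583588/2227025 ≈ -2.5072)
z(D) = 1 (z(D) = 3 + 1*(-2) = 3 - 2 = 1)
√(z(Y) + F) = √(1 - 5583588/2227025) = √(-3356563/2227025) = I*√299005988603/445405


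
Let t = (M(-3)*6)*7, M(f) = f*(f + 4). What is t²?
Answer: 15876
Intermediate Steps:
M(f) = f*(4 + f)
t = -126 (t = (-3*(4 - 3)*6)*7 = (-3*1*6)*7 = -3*6*7 = -18*7 = -126)
t² = (-126)² = 15876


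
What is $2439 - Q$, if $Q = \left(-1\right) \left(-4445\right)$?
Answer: $-2006$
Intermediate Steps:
$Q = 4445$
$2439 - Q = 2439 - 4445 = -2006$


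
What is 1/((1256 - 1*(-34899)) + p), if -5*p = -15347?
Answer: 5/196122 ≈ 2.5494e-5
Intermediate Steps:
p = 15347/5 (p = -⅕*(-15347) = 15347/5 ≈ 3069.4)
1/((1256 - 1*(-34899)) + p) = 1/((1256 - 1*(-34899)) + 15347/5) = 1/((1256 + 34899) + 15347/5) = 1/(36155 + 15347/5) = 1/(196122/5) = 5/196122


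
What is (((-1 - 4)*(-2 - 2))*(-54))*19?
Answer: -20520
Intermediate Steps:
(((-1 - 4)*(-2 - 2))*(-54))*19 = (-5*(-4)*(-54))*19 = (20*(-54))*19 = -1080*19 = -20520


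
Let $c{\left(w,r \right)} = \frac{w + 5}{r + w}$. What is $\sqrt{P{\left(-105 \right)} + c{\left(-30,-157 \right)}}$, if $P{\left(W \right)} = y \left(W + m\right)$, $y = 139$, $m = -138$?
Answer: $\frac{i \sqrt{1181143238}}{187} \approx 183.78 i$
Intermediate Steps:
$c{\left(w,r \right)} = \frac{5 + w}{r + w}$
$P{\left(W \right)} = -19182 + 139 W$ ($P{\left(W \right)} = 139 \left(W - 138\right) = 139 \left(-138 + W\right) = -19182 + 139 W$)
$\sqrt{P{\left(-105 \right)} + c{\left(-30,-157 \right)}} = \sqrt{\left(-19182 + 139 \left(-105\right)\right) + \frac{5 - 30}{-157 - 30}} = \sqrt{\left(-19182 - 14595\right) + \frac{1}{-187} \left(-25\right)} = \sqrt{-33777 - - \frac{25}{187}} = \sqrt{-33777 + \frac{25}{187}} = \sqrt{- \frac{6316274}{187}} = \frac{i \sqrt{1181143238}}{187}$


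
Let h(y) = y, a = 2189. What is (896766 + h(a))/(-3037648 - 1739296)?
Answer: -898955/4776944 ≈ -0.18819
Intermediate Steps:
(896766 + h(a))/(-3037648 - 1739296) = (896766 + 2189)/(-3037648 - 1739296) = 898955/(-4776944) = 898955*(-1/4776944) = -898955/4776944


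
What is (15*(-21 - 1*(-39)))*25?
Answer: 6750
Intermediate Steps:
(15*(-21 - 1*(-39)))*25 = (15*(-21 + 39))*25 = (15*18)*25 = 270*25 = 6750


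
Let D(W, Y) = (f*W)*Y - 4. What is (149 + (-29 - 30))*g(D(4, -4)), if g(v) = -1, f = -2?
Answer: -90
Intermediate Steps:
D(W, Y) = -4 - 2*W*Y (D(W, Y) = (-2*W)*Y - 4 = -2*W*Y - 4 = -4 - 2*W*Y)
(149 + (-29 - 30))*g(D(4, -4)) = (149 + (-29 - 30))*(-1) = (149 - 59)*(-1) = 90*(-1) = -90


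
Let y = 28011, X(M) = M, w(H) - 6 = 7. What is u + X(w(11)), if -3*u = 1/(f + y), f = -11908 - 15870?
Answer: 9086/699 ≈ 12.999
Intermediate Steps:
f = -27778
w(H) = 13 (w(H) = 6 + 7 = 13)
u = -1/699 (u = -1/(3*(-27778 + 28011)) = -⅓/233 = -⅓*1/233 = -1/699 ≈ -0.0014306)
u + X(w(11)) = -1/699 + 13 = 9086/699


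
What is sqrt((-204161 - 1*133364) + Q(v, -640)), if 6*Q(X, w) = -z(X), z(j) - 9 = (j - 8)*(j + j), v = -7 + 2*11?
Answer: I*sqrt(1350246)/2 ≈ 581.0*I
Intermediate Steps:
v = 15 (v = -7 + 22 = 15)
z(j) = 9 + 2*j*(-8 + j) (z(j) = 9 + (j - 8)*(j + j) = 9 + (-8 + j)*(2*j) = 9 + 2*j*(-8 + j))
Q(X, w) = -3/2 - X**2/3 + 8*X/3 (Q(X, w) = (-(9 - 16*X + 2*X**2))/6 = (-9 - 2*X**2 + 16*X)/6 = -3/2 - X**2/3 + 8*X/3)
sqrt((-204161 - 1*133364) + Q(v, -640)) = sqrt((-204161 - 1*133364) + (-3/2 - 1/3*15**2 + (8/3)*15)) = sqrt((-204161 - 133364) + (-3/2 - 1/3*225 + 40)) = sqrt(-337525 + (-3/2 - 75 + 40)) = sqrt(-337525 - 73/2) = sqrt(-675123/2) = I*sqrt(1350246)/2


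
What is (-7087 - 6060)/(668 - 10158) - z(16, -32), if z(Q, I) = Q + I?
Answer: 164987/9490 ≈ 17.385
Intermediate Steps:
z(Q, I) = I + Q
(-7087 - 6060)/(668 - 10158) - z(16, -32) = (-7087 - 6060)/(668 - 10158) - (-32 + 16) = -13147/(-9490) - 1*(-16) = -13147*(-1/9490) + 16 = 13147/9490 + 16 = 164987/9490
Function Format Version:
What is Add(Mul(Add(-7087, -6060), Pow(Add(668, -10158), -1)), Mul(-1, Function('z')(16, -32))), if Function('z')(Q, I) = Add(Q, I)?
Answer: Rational(164987, 9490) ≈ 17.385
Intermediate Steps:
Function('z')(Q, I) = Add(I, Q)
Add(Mul(Add(-7087, -6060), Pow(Add(668, -10158), -1)), Mul(-1, Function('z')(16, -32))) = Add(Mul(Add(-7087, -6060), Pow(Add(668, -10158), -1)), Mul(-1, Add(-32, 16))) = Add(Mul(-13147, Pow(-9490, -1)), Mul(-1, -16)) = Add(Mul(-13147, Rational(-1, 9490)), 16) = Add(Rational(13147, 9490), 16) = Rational(164987, 9490)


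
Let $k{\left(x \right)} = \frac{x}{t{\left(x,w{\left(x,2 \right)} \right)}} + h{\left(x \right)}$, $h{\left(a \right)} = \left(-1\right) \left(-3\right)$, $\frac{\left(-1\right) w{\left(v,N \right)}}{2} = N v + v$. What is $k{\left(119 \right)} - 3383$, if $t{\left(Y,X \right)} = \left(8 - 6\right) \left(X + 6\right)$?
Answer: $- \frac{4786199}{1416} \approx -3380.1$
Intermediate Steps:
$w{\left(v,N \right)} = - 2 v - 2 N v$ ($w{\left(v,N \right)} = - 2 \left(N v + v\right) = - 2 \left(v + N v\right) = - 2 v - 2 N v$)
$h{\left(a \right)} = 3$
$t{\left(Y,X \right)} = 12 + 2 X$ ($t{\left(Y,X \right)} = 2 \left(6 + X\right) = 12 + 2 X$)
$k{\left(x \right)} = 3 + \frac{x}{12 - 12 x}$ ($k{\left(x \right)} = \frac{x}{12 + 2 \left(- 2 x \left(1 + 2\right)\right)} + 3 = \frac{x}{12 + 2 \left(\left(-2\right) x 3\right)} + 3 = \frac{x}{12 + 2 \left(- 6 x\right)} + 3 = \frac{x}{12 - 12 x} + 3 = 3 + \frac{x}{12 - 12 x}$)
$k{\left(119 \right)} - 3383 = \frac{-36 + 35 \cdot 119}{12 \left(-1 + 119\right)} - 3383 = \frac{-36 + 4165}{12 \cdot 118} - 3383 = \frac{1}{12} \cdot \frac{1}{118} \cdot 4129 - 3383 = \frac{4129}{1416} - 3383 = - \frac{4786199}{1416}$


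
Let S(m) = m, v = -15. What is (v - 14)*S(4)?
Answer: -116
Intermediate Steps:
(v - 14)*S(4) = (-15 - 14)*4 = -29*4 = -116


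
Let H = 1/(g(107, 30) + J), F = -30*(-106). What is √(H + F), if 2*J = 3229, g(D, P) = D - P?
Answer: √36394117786/3383 ≈ 56.391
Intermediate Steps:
J = 3229/2 (J = (½)*3229 = 3229/2 ≈ 1614.5)
F = 3180
H = 2/3383 (H = 1/((107 - 1*30) + 3229/2) = 1/((107 - 30) + 3229/2) = 1/(77 + 3229/2) = 1/(3383/2) = 2/3383 ≈ 0.00059119)
√(H + F) = √(2/3383 + 3180) = √(10757942/3383) = √36394117786/3383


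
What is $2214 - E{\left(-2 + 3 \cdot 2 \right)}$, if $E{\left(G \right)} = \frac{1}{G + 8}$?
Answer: $\frac{26567}{12} \approx 2213.9$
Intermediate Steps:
$E{\left(G \right)} = \frac{1}{8 + G}$
$2214 - E{\left(-2 + 3 \cdot 2 \right)} = 2214 - \frac{1}{8 + \left(-2 + 3 \cdot 2\right)} = 2214 - \frac{1}{8 + \left(-2 + 6\right)} = 2214 - \frac{1}{8 + 4} = 2214 - \frac{1}{12} = \frac{26567}{12}$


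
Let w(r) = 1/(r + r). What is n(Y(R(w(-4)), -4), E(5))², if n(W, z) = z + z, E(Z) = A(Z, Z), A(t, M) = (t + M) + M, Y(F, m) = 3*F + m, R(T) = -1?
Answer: 900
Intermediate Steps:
w(r) = 1/(2*r)
Y(F, m) = m + 3*F
A(t, M) = t + 2*M (A(t, M) = (M + t) + M = t + 2*M)
E(Z) = 3*Z (E(Z) = Z + 2*Z = 3*Z)
n(W, z) = 2*z
n(Y(R(w(-4)), -4), E(5))² = (2*(3*5))² = (2*15)² = 30² = 900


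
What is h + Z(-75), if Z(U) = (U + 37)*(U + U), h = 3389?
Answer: 9089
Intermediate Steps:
Z(U) = 2*U*(37 + U) (Z(U) = (37 + U)*(2*U) = 2*U*(37 + U))
h + Z(-75) = 3389 + 2*(-75)*(37 - 75) = 3389 + 2*(-75)*(-38) = 3389 + 5700 = 9089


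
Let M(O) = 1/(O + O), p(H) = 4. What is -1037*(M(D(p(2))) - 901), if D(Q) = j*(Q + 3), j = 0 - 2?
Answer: 26162473/28 ≈ 9.3437e+5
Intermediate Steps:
j = -2
D(Q) = -6 - 2*Q (D(Q) = -2*(Q + 3) = -2*(3 + Q) = -6 - 2*Q)
M(O) = 1/(2*O)
-1037*(M(D(p(2))) - 901) = -1037*(1/(2*(-6 - 2*4)) - 901) = -1037*(1/(2*(-6 - 8)) - 901) = -1037*((1/2)/(-14) - 901) = -1037*((1/2)*(-1/14) - 901) = -1037*(-1/28 - 901) = -1037*(-25229/28) = 26162473/28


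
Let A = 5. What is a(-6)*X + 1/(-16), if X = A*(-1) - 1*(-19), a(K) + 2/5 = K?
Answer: -7173/80 ≈ -89.662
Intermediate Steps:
a(K) = -⅖ + K
X = 14 (X = 5*(-1) - 1*(-19) = -5 + 19 = 14)
a(-6)*X + 1/(-16) = (-⅖ - 6)*14 + 1/(-16) = -32/5*14 - 1/16 = -448/5 - 1/16 = -7173/80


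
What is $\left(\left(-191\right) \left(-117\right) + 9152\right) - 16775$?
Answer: $14724$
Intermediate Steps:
$\left(\left(-191\right) \left(-117\right) + 9152\right) - 16775 = \left(22347 + 9152\right) - 16775 = 31499 - 16775 = 14724$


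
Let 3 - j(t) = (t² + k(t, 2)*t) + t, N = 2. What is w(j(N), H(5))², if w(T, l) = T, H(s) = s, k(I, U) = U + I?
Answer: 121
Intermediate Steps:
k(I, U) = I + U
j(t) = 3 - t - t² - t*(2 + t) (j(t) = 3 - ((t² + (t + 2)*t) + t) = 3 - ((t² + (2 + t)*t) + t) = 3 - ((t² + t*(2 + t)) + t) = 3 - (t + t² + t*(2 + t)) = 3 + (-t - t² - t*(2 + t)) = 3 - t - t² - t*(2 + t))
w(j(N), H(5))² = (3 - 3*2 - 2*2²)² = (3 - 6 - 2*4)² = (3 - 6 - 8)² = (-11)² = 121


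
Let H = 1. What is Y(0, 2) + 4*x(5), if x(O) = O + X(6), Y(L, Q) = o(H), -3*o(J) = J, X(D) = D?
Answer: 131/3 ≈ 43.667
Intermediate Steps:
o(J) = -J/3
Y(L, Q) = -⅓ (Y(L, Q) = -⅓*1 = -⅓)
x(O) = 6 + O (x(O) = O + 6 = 6 + O)
Y(0, 2) + 4*x(5) = -⅓ + 4*(6 + 5) = -⅓ + 4*11 = -⅓ + 44 = 131/3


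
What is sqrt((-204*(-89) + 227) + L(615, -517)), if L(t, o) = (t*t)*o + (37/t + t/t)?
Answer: I*sqrt(73952042561970)/615 ≈ 13983.0*I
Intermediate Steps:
L(t, o) = 1 + 37/t + o*t**2 (L(t, o) = t**2*o + (37/t + 1) = o*t**2 + (1 + 37/t) = 1 + 37/t + o*t**2)
sqrt((-204*(-89) + 227) + L(615, -517)) = sqrt((-204*(-89) + 227) + (37 + 615 - 517*615**3)/615) = sqrt((18156 + 227) + (37 + 615 - 517*232608375)/615) = sqrt(18383 + (37 + 615 - 120258529875)/615) = sqrt(18383 + (1/615)*(-120258529223)) = sqrt(18383 - 120258529223/615) = sqrt(-120247223678/615) = I*sqrt(73952042561970)/615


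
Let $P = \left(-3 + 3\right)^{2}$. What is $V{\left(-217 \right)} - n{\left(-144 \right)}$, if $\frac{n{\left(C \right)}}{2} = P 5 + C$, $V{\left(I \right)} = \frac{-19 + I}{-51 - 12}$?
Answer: $\frac{18380}{63} \approx 291.75$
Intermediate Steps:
$V{\left(I \right)} = \frac{19}{63} - \frac{I}{63}$ ($V{\left(I \right)} = \frac{-19 + I}{-63} = \left(-19 + I\right) \left(- \frac{1}{63}\right) = \frac{19}{63} - \frac{I}{63}$)
$P = 0$ ($P = 0^{2} = 0$)
$n{\left(C \right)} = 2 C$ ($n{\left(C \right)} = 2 \left(0 \cdot 5 + C\right) = 2 \left(0 + C\right) = 2 C$)
$V{\left(-217 \right)} - n{\left(-144 \right)} = \left(\frac{19}{63} - - \frac{31}{9}\right) - 2 \left(-144\right) = \left(\frac{19}{63} + \frac{31}{9}\right) - -288 = \frac{236}{63} + 288 = \frac{18380}{63}$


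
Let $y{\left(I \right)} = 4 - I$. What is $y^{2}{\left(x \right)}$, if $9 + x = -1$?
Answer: $196$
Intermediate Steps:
$x = -10$ ($x = -9 - 1 = -10$)
$y^{2}{\left(x \right)} = \left(4 - -10\right)^{2} = \left(4 + 10\right)^{2} = 14^{2} = 196$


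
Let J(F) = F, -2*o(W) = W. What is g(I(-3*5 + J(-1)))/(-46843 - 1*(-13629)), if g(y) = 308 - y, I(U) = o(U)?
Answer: -150/16607 ≈ -0.0090323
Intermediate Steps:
o(W) = -W/2
I(U) = -U/2
g(I(-3*5 + J(-1)))/(-46843 - 1*(-13629)) = (308 - (-1)*(-3*5 - 1)/2)/(-46843 - 1*(-13629)) = (308 - (-1)*(-15 - 1)/2)/(-46843 + 13629) = (308 - (-1)*(-16)/2)/(-33214) = (308 - 1*8)*(-1/33214) = (308 - 8)*(-1/33214) = 300*(-1/33214) = -150/16607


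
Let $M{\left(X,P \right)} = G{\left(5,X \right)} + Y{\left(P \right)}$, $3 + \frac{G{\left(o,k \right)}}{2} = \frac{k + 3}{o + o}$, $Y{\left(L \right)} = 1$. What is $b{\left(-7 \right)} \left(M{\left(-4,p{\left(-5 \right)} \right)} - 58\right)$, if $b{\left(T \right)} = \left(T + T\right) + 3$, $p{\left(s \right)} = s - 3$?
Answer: $\frac{3476}{5} \approx 695.2$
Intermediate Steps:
$G{\left(o,k \right)} = -6 + \frac{3 + k}{o}$ ($G{\left(o,k \right)} = -6 + 2 \frac{k + 3}{o + o} = -6 + 2 \frac{3 + k}{2 o} = -6 + \frac{3 + k}{o}$)
$p{\left(s \right)} = -3 + s$
$b{\left(T \right)} = 3 + 2 T$ ($b{\left(T \right)} = 2 T + 3 = 3 + 2 T$)
$M{\left(X,P \right)} = - \frac{22}{5} + \frac{X}{5}$ ($M{\left(X,P \right)} = \frac{3 + X - 30}{5} + 1 = \frac{-27 + X}{5} + 1 = \left(- \frac{27}{5} + \frac{X}{5}\right) + 1 = - \frac{22}{5} + \frac{X}{5}$)
$b{\left(-7 \right)} \left(M{\left(-4,p{\left(-5 \right)} \right)} - 58\right) = \left(3 + 2 \left(-7\right)\right) \left(\left(- \frac{22}{5} + \frac{1}{5} \left(-4\right)\right) - 58\right) = \left(3 - 14\right) \left(\left(- \frac{22}{5} - \frac{4}{5}\right) - 58\right) = - 11 \left(- \frac{26}{5} - 58\right) = \left(-11\right) \left(- \frac{316}{5}\right) = \frac{3476}{5}$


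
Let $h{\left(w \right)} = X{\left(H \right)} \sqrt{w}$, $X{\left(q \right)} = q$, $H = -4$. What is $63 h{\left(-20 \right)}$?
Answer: $- 504 i \sqrt{5} \approx - 1127.0 i$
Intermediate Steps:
$h{\left(w \right)} = - 4 \sqrt{w}$
$63 h{\left(-20 \right)} = 63 \left(- 4 \sqrt{-20}\right) = 63 \left(- 4 \cdot 2 i \sqrt{5}\right) = 63 \left(- 8 i \sqrt{5}\right) = - 504 i \sqrt{5}$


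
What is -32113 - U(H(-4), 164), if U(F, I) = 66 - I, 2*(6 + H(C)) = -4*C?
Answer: -32015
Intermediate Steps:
H(C) = -6 - 2*C (H(C) = -6 + (-4*C)/2 = -6 - 2*C)
-32113 - U(H(-4), 164) = -32113 - (66 - 1*164) = -32113 - (66 - 164) = -32113 - 1*(-98) = -32113 + 98 = -32015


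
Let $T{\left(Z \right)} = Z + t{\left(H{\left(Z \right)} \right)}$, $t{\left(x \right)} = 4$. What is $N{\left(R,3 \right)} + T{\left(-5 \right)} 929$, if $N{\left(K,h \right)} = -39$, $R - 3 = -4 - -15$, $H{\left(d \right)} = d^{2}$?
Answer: $-968$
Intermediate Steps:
$R = 14$ ($R = 3 - -11 = 3 + \left(-4 + 15\right) = 3 + 11 = 14$)
$T{\left(Z \right)} = 4 + Z$ ($T{\left(Z \right)} = Z + 4 = 4 + Z$)
$N{\left(R,3 \right)} + T{\left(-5 \right)} 929 = -39 + \left(4 - 5\right) 929 = -39 - 929 = -968$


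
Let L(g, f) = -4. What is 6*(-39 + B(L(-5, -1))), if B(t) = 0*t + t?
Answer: -258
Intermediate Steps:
B(t) = t (B(t) = 0 + t = t)
6*(-39 + B(L(-5, -1))) = 6*(-39 - 4) = 6*(-43) = -258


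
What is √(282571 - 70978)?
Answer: √211593 ≈ 459.99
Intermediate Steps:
√(282571 - 70978) = √211593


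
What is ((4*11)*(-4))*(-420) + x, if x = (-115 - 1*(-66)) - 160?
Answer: 73711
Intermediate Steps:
x = -209 (x = (-115 + 66) - 160 = -49 - 160 = -209)
((4*11)*(-4))*(-420) + x = ((4*11)*(-4))*(-420) - 209 = (44*(-4))*(-420) - 209 = -176*(-420) - 209 = 73920 - 209 = 73711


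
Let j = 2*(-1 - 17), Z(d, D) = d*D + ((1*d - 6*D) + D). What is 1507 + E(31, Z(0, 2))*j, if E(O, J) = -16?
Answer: 2083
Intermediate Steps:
Z(d, D) = d - 5*D + D*d (Z(d, D) = D*d + ((d - 6*D) + D) = D*d + (d - 5*D) = d - 5*D + D*d)
j = -36 (j = 2*(-18) = -36)
1507 + E(31, Z(0, 2))*j = 1507 - 16*(-36) = 1507 + 576 = 2083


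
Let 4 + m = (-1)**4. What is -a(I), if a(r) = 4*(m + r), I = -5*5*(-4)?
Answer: -388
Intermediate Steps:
m = -3 (m = -4 + (-1)**4 = -4 + 1 = -3)
I = 100 (I = -25*(-4) = 100)
a(r) = -12 + 4*r (a(r) = 4*(-3 + r) = -12 + 4*r)
-a(I) = -(-12 + 4*100) = -(-12 + 400) = -1*388 = -388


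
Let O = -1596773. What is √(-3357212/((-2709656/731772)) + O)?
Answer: I*√79172414093276471/338707 ≈ 830.74*I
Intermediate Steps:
√(-3357212/((-2709656/731772)) + O) = √(-3357212/((-2709656/731772)) - 1596773) = √(-3357212/((-2709656*1/731772)) - 1596773) = √(-3357212/(-677414/182943) - 1596773) = √(-3357212*(-182943/677414) - 1596773) = √(307089217458/338707 - 1596773) = √(-233748975053/338707) = I*√79172414093276471/338707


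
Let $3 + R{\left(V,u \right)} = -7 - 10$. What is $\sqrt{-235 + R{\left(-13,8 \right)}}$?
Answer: $i \sqrt{255} \approx 15.969 i$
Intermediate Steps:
$R{\left(V,u \right)} = -20$ ($R{\left(V,u \right)} = -3 - 17 = -20$)
$\sqrt{-235 + R{\left(-13,8 \right)}} = \sqrt{-235 - 20} = \sqrt{-255} = i \sqrt{255}$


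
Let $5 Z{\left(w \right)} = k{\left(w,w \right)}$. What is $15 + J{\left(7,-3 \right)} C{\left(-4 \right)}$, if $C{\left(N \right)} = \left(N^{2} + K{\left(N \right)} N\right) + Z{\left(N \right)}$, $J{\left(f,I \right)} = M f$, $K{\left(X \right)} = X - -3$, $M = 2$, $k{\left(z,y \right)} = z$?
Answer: $\frac{1419}{5} \approx 283.8$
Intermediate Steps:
$Z{\left(w \right)} = \frac{w}{5}$
$K{\left(X \right)} = 3 + X$ ($K{\left(X \right)} = X + 3 = 3 + X$)
$J{\left(f,I \right)} = 2 f$
$C{\left(N \right)} = N^{2} + \frac{N}{5} + N \left(3 + N\right)$ ($C{\left(N \right)} = \left(N^{2} + \left(3 + N\right) N\right) + \frac{N}{5} = \left(N^{2} + N \left(3 + N\right)\right) + \frac{N}{5} = N^{2} + \frac{N}{5} + N \left(3 + N\right)$)
$15 + J{\left(7,-3 \right)} C{\left(-4 \right)} = 15 + 2 \cdot 7 \cdot \frac{2}{5} \left(-4\right) \left(8 + 5 \left(-4\right)\right) = 15 + 14 \cdot \frac{2}{5} \left(-4\right) \left(8 - 20\right) = 15 + 14 \cdot \frac{2}{5} \left(-4\right) \left(-12\right) = 15 + 14 \cdot \frac{96}{5} = 15 + \frac{1344}{5} = \frac{1419}{5}$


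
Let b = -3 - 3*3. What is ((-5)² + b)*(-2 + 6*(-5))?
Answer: -416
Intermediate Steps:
b = -12 (b = -3 - 9 = -12)
((-5)² + b)*(-2 + 6*(-5)) = ((-5)² - 12)*(-2 + 6*(-5)) = (25 - 12)*(-2 - 30) = 13*(-32) = -416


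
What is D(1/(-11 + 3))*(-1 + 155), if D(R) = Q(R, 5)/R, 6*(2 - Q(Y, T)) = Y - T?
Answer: -10549/3 ≈ -3516.3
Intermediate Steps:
Q(Y, T) = 2 - Y/6 + T/6 (Q(Y, T) = 2 - (Y - T)/6 = 2 + (-Y/6 + T/6) = 2 - Y/6 + T/6)
D(R) = (17/6 - R/6)/R (D(R) = (2 - R/6 + (⅙)*5)/R = (2 - R/6 + ⅚)/R = (17/6 - R/6)/R)
D(1/(-11 + 3))*(-1 + 155) = ((17 - 1/(-11 + 3))/(6*(1/(-11 + 3))))*(-1 + 155) = ((17 - 1/(-8))/(6*(1/(-8))))*154 = ((17 - 1*(-⅛))/(6*(-⅛)))*154 = ((⅙)*(-8)*(17 + ⅛))*154 = ((⅙)*(-8)*(137/8))*154 = -137/6*154 = -10549/3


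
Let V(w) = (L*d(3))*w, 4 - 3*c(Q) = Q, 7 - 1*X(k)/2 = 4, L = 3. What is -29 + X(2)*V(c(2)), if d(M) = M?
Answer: 7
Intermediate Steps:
X(k) = 6 (X(k) = 14 - 2*4 = 14 - 8 = 6)
c(Q) = 4/3 - Q/3
V(w) = 9*w (V(w) = (3*3)*w = 9*w)
-29 + X(2)*V(c(2)) = -29 + 6*(9*(4/3 - 1/3*2)) = -29 + 6*(9*(4/3 - 2/3)) = -29 + 6*(9*(2/3)) = -29 + 6*6 = -29 + 36 = 7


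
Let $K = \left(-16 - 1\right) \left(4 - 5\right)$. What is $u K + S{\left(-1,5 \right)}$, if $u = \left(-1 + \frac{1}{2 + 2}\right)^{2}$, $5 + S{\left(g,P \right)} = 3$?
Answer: $\frac{121}{16} \approx 7.5625$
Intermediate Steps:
$S{\left(g,P \right)} = -2$ ($S{\left(g,P \right)} = -5 + 3 = -2$)
$K = 17$ ($K = \left(-17\right) \left(-1\right) = 17$)
$u = \frac{9}{16}$ ($u = \left(-1 + \frac{1}{4}\right)^{2} = \left(- \frac{3}{4}\right)^{2} = \frac{9}{16} \approx 0.5625$)
$u K + S{\left(-1,5 \right)} = \frac{9}{16} \cdot 17 - 2 = \frac{153}{16} - 2 = \frac{121}{16}$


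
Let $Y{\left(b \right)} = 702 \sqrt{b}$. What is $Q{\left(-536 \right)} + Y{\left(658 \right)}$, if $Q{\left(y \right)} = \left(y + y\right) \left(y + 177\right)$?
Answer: $384848 + 702 \sqrt{658} \approx 4.0286 \cdot 10^{5}$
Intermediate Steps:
$Q{\left(y \right)} = 2 y \left(177 + y\right)$
$Q{\left(-536 \right)} + Y{\left(658 \right)} = 2 \left(-536\right) \left(177 - 536\right) + 702 \sqrt{658} = 2 \left(-536\right) \left(-359\right) + 702 \sqrt{658} = 384848 + 702 \sqrt{658}$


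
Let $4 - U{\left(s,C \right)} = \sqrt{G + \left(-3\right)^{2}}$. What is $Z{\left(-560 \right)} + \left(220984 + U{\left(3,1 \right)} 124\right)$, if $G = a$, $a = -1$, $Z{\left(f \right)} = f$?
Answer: $220920 - 248 \sqrt{2} \approx 2.2057 \cdot 10^{5}$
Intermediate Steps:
$G = -1$
$U{\left(s,C \right)} = 4 - 2 \sqrt{2}$ ($U{\left(s,C \right)} = 4 - \sqrt{-1 + \left(-3\right)^{2}} = 4 - \sqrt{-1 + 9} = 4 - \sqrt{8} = 4 - 2 \sqrt{2}$)
$Z{\left(-560 \right)} + \left(220984 + U{\left(3,1 \right)} 124\right) = -560 + \left(220984 + \left(4 - 2 \sqrt{2}\right) 124\right) = -560 + \left(220984 + \left(496 - 248 \sqrt{2}\right)\right) = -560 + \left(221480 - 248 \sqrt{2}\right) = 220920 - 248 \sqrt{2}$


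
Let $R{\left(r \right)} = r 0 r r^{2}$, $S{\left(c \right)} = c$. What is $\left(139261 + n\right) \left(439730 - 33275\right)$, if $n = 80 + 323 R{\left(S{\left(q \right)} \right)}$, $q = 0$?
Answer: $56635846155$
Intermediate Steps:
$R{\left(r \right)} = 0$ ($R{\left(r \right)} = 0 r^{3} = 0$)
$n = 80$ ($n = 80 + 323 \cdot 0 = 80 + 0 = 80$)
$\left(139261 + n\right) \left(439730 - 33275\right) = \left(139261 + 80\right) \left(439730 - 33275\right) = 139341 \cdot 406455 = 56635846155$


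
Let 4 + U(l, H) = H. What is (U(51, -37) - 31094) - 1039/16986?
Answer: -528860149/16986 ≈ -31135.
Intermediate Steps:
U(l, H) = -4 + H
(U(51, -37) - 31094) - 1039/16986 = ((-4 - 37) - 31094) - 1039/16986 = (-41 - 31094) - 1039*1/16986 = -31135 - 1039/16986 = -528860149/16986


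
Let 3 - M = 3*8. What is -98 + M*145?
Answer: -3143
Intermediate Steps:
M = -21 (M = 3 - 3*8 = 3 - 1*24 = 3 - 24 = -21)
-98 + M*145 = -98 - 21*145 = -98 - 3045 = -3143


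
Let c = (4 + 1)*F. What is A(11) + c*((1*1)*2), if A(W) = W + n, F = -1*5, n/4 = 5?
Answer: -19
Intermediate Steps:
n = 20 (n = 4*5 = 20)
F = -5
c = -25 (c = (4 + 1)*(-5) = 5*(-5) = -25)
A(W) = 20 + W (A(W) = W + 20 = 20 + W)
A(11) + c*((1*1)*2) = (20 + 11) - 25*1*1*2 = 31 - 25*2 = 31 - 50 = -19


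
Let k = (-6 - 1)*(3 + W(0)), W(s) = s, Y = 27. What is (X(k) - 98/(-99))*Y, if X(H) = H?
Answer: -5943/11 ≈ -540.27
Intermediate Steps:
k = -21 (k = (-6 - 1)*(3 + 0) = -7*3 = -21)
(X(k) - 98/(-99))*Y = (-21 - 98/(-99))*27 = (-21 - 98*(-1/99))*27 = (-21 + 98/99)*27 = -1981/99*27 = -5943/11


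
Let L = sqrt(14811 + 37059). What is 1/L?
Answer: sqrt(51870)/51870 ≈ 0.0043908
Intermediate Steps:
L = sqrt(51870) ≈ 227.75
1/L = 1/(sqrt(51870)) = sqrt(51870)/51870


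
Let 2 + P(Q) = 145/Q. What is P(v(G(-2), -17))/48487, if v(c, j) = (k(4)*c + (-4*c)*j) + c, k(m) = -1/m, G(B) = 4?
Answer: -81/2666785 ≈ -3.0374e-5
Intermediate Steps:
v(c, j) = 3*c/4 - 4*c*j (v(c, j) = ((-1/4)*c + (-4*c)*j) + c = ((-1*¼)*c - 4*c*j) + c = (-c/4 - 4*c*j) + c = 3*c/4 - 4*c*j)
P(Q) = -2 + 145/Q
P(v(G(-2), -17))/48487 = (-2 + 145/(((¼)*4*(3 - 16*(-17)))))/48487 = (-2 + 145/(((¼)*4*(3 + 272))))*(1/48487) = (-2 + 145/(((¼)*4*275)))*(1/48487) = (-2 + 145/275)*(1/48487) = (-2 + 145*(1/275))*(1/48487) = (-2 + 29/55)*(1/48487) = -81/55*1/48487 = -81/2666785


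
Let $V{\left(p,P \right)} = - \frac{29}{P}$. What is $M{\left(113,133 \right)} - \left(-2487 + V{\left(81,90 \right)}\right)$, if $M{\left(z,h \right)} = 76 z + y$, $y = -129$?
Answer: $\frac{985169}{90} \approx 10946.0$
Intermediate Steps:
$M{\left(z,h \right)} = -129 + 76 z$ ($M{\left(z,h \right)} = 76 z - 129 = -129 + 76 z$)
$M{\left(113,133 \right)} - \left(-2487 + V{\left(81,90 \right)}\right) = \left(-129 + 76 \cdot 113\right) - \left(-2487 - \frac{29}{90}\right) = \left(-129 + 8588\right) - \left(-2487 - \frac{29}{90}\right) = 8459 - \left(-2487 - \frac{29}{90}\right) = 8459 - - \frac{223859}{90} = 8459 + \frac{223859}{90} = \frac{985169}{90}$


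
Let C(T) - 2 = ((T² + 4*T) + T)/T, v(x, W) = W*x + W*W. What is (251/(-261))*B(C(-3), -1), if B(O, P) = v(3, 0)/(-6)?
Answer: 0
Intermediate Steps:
v(x, W) = W² + W*x (v(x, W) = W*x + W² = W² + W*x)
C(T) = 2 + (T² + 5*T)/T (C(T) = 2 + ((T² + 4*T) + T)/T = 2 + (T² + 5*T)/T)
B(O, P) = 0 (B(O, P) = (0*(0 + 3))/(-6) = (0*3)*(-⅙) = 0*(-⅙) = 0)
(251/(-261))*B(C(-3), -1) = (251/(-261))*0 = (251*(-1/261))*0 = -251/261*0 = 0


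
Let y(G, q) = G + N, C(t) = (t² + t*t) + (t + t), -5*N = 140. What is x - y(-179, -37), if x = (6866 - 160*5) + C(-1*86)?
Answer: 20893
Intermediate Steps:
N = -28 (N = -⅕*140 = -28)
C(t) = 2*t + 2*t² (C(t) = (t² + t²) + 2*t = 2*t² + 2*t = 2*t + 2*t²)
y(G, q) = -28 + G (y(G, q) = G - 28 = -28 + G)
x = 20686 (x = (6866 - 160*5) + 2*(-1*86)*(1 - 1*86) = (6866 - 800) + 2*(-86)*(1 - 86) = 6066 + 2*(-86)*(-85) = 6066 + 14620 = 20686)
x - y(-179, -37) = 20686 - (-28 - 179) = 20686 - 1*(-207) = 20686 + 207 = 20893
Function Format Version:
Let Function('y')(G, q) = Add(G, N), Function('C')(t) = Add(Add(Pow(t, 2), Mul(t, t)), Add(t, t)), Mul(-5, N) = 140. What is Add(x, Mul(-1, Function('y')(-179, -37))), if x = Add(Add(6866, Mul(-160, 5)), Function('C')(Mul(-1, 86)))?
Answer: 20893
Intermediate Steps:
N = -28 (N = Mul(Rational(-1, 5), 140) = -28)
Function('C')(t) = Add(Mul(2, t), Mul(2, Pow(t, 2))) (Function('C')(t) = Add(Add(Pow(t, 2), Pow(t, 2)), Mul(2, t)) = Add(Mul(2, Pow(t, 2)), Mul(2, t)) = Add(Mul(2, t), Mul(2, Pow(t, 2))))
Function('y')(G, q) = Add(-28, G) (Function('y')(G, q) = Add(G, -28) = Add(-28, G))
x = 20686 (x = Add(Add(6866, Mul(-160, 5)), Mul(2, Mul(-1, 86), Add(1, Mul(-1, 86)))) = Add(Add(6866, -800), Mul(2, -86, Add(1, -86))) = Add(6066, Mul(2, -86, -85)) = Add(6066, 14620) = 20686)
Add(x, Mul(-1, Function('y')(-179, -37))) = Add(20686, Mul(-1, Add(-28, -179))) = Add(20686, Mul(-1, -207)) = Add(20686, 207) = 20893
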